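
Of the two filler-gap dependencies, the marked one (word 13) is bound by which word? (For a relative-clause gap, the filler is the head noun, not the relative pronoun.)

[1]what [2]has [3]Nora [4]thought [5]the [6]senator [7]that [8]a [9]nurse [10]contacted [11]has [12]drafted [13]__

1

The marked gap is the direct object of "drafted".
Its filler is the fronted wh-phrase "what", at word 1.
(The other dependency links word 6 to a gap after word 10.)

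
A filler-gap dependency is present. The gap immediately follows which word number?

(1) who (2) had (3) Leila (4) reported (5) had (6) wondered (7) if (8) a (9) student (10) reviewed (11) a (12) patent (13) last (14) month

4

The displaced element is "who" (word 1).
It is linked across 1 clause boundary (Ø).
It functions as the subject of "wondered", so the gap sits immediately after word 4 ("reported").
Base order: Leila had reported who had wondered if a student reviewed a patent last month.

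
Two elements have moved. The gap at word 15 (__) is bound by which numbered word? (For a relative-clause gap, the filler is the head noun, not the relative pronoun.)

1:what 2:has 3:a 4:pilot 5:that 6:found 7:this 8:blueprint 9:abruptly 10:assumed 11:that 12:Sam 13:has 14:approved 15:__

1

The marked gap is the direct object of "approved".
Its filler is the fronted wh-phrase "what", at word 1.
(The other dependency links word 4 to a gap after word 5.)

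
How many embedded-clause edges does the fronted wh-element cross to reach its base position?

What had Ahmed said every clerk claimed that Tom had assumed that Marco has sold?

"what" is extracted from the object of "sold".
Boundaries crossed, outermost first: [Ø], [that], [that] — 3 in total.

3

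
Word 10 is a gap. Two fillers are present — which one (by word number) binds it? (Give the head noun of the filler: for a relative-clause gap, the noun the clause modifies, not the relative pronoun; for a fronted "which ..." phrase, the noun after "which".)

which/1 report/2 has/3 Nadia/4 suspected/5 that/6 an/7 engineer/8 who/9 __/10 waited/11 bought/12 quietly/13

8

The marked gap is inside the relative clause, the subject of "waited".
Its filler is the head noun "engineer" (via "who"), at word 8.
(The other dependency links word 2 to a gap after word 12.)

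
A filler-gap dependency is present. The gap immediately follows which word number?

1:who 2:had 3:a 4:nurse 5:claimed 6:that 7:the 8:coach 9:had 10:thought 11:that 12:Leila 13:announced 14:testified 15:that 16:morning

The displaced element is "who" (word 1).
It is linked across 3 clause boundaries (that → that → Ø).
It functions as the subject of "testified", so the gap sits immediately after word 13 ("announced").
Base order: A nurse had claimed that the coach had thought that Leila announced that who testified that morning.

13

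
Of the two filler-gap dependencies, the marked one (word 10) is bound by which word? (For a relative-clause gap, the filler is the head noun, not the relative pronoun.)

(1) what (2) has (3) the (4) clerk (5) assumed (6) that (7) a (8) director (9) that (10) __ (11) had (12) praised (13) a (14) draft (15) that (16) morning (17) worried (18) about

The marked gap is inside the relative clause, the subject of "praised".
Its filler is the head noun "director" (via "that"), at word 8.
(The other dependency links word 1 to a gap after word 18.)

8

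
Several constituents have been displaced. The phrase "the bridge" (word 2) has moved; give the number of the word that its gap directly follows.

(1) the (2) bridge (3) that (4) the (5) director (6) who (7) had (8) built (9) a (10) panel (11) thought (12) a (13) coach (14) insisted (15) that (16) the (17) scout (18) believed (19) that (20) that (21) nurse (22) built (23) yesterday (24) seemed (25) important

The displaced element is "the bridge" (word 2).
It is linked across 3 clause boundaries (Ø → that → that).
It functions as the direct object of "built", so the gap sits immediately after word 22 ("built").
Base order: The director who had built a panel thought a coach insisted that the scout believed that that nurse built the bridge yesterday.

22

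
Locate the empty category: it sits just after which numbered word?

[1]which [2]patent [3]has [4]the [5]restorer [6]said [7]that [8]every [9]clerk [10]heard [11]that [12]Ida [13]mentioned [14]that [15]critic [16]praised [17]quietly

16

The displaced element is "which patent" (word 2).
It is linked across 3 clause boundaries (that → that → Ø).
It functions as the direct object of "praised", so the gap sits immediately after word 16 ("praised").
Base order: The restorer has said that every clerk heard that Ida mentioned that critic praised which patent quietly.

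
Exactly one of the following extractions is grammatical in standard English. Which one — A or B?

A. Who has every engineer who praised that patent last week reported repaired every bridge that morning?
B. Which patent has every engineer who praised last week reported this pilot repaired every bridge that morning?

In B, the wh-phrase is extracted from inside a complex-NP island (relative clause) (introduced by "who"), which blocks movement.
In A, the extraction path crosses only that-complement boundaries, which are transparent.
So A is grammatical.

A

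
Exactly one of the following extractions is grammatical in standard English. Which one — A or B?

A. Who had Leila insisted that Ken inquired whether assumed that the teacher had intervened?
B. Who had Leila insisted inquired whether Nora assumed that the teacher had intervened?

B

In A, the wh-phrase is extracted from inside a wh-island (introduced by "whether"), which blocks movement.
In B, the extraction path crosses only that-complement boundaries, which are transparent.
So B is grammatical.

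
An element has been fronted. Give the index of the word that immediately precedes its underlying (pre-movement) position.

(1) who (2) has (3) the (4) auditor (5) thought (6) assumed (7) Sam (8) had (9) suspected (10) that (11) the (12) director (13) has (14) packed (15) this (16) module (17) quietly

The displaced element is "who" (word 1).
It is linked across 1 clause boundary (Ø).
It functions as the subject of "assumed", so the gap sits immediately after word 5 ("thought").
Base order: The auditor has thought that who assumed Sam had suspected that the director has packed this module quietly.

5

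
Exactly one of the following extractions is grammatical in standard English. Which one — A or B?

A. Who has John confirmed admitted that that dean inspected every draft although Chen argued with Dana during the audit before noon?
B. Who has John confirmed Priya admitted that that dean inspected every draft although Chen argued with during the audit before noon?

A

In B, the wh-phrase is extracted from inside an adjunct island (introduced by "although"), which blocks movement.
In A, the extraction path crosses only that-complement boundaries, which are transparent.
So A is grammatical.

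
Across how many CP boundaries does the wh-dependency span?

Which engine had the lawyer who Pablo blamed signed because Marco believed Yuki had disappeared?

"which engine" originates inside the matrix clause — no clause boundary is crossed.

0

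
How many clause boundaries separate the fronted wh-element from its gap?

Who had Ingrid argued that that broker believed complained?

"who" is extracted from the subject of "complained".
Boundaries crossed, outermost first: [that], [Ø] — 2 in total.

2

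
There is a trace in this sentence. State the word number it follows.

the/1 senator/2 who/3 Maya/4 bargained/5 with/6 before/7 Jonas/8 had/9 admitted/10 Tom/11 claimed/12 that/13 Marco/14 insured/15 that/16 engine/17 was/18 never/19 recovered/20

6

The displaced element is "the senator" (word 2).
It functions as the object of the preposition "with" of "bargained", so the gap sits immediately after word 6 ("with").
Base order: Maya bargained with the senator before Jonas had admitted Tom claimed that Marco insured that engine.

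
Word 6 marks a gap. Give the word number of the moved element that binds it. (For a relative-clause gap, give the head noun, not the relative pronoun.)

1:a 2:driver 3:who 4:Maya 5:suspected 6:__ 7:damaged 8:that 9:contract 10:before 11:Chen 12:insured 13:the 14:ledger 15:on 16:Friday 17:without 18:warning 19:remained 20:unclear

The gap at 6 is the subject of "damaged", inside a relative clause.
The relative pronoun is "who" (word 3); it is bound by the head noun immediately before it.
Its filler is the head noun "driver", at word 2.

2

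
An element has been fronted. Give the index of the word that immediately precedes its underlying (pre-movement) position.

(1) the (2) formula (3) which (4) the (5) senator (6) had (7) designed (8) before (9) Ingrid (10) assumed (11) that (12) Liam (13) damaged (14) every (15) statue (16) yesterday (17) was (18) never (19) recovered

The displaced element is "the formula" (word 2).
It functions as the direct object of "designed", so the gap sits immediately after word 7 ("designed").
Base order: The senator had designed the formula before Ingrid assumed that Liam damaged every statue yesterday.

7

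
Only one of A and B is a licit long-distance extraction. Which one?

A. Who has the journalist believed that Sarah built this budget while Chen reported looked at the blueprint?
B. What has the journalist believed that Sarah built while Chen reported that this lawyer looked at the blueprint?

In A, the wh-phrase is extracted from inside an adjunct island (introduced by "while"), which blocks movement.
In B, the extraction path crosses only that-complement boundaries, which are transparent.
So B is grammatical.

B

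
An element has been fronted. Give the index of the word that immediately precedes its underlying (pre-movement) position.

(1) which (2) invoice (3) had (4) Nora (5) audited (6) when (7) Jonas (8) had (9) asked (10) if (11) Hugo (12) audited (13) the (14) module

The displaced element is "which invoice" (word 2).
It functions as the direct object of "audited", so the gap sits immediately after word 5 ("audited").
Base order: Nora had audited which invoice when Jonas had asked if Hugo audited the module.

5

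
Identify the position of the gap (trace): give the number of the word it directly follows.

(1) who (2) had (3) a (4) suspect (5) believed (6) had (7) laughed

The displaced element is "who" (word 1).
It is linked across 1 clause boundary (Ø).
It functions as the subject of "laughed", so the gap sits immediately after word 5 ("believed").
Base order: A suspect had believed that who had laughed.

5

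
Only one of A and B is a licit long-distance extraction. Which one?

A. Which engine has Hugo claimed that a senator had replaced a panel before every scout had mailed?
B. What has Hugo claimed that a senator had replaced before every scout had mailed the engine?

In A, the wh-phrase is extracted from inside an adjunct island (introduced by "before"), which blocks movement.
In B, the extraction path crosses only that-complement boundaries, which are transparent.
So B is grammatical.

B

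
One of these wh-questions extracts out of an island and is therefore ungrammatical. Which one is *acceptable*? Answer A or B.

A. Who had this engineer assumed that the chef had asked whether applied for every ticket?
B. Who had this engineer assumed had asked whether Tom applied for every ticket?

In A, the wh-phrase is extracted from inside a wh-island (introduced by "whether"), which blocks movement.
In B, the extraction path crosses only that-complement boundaries, which are transparent.
So B is grammatical.

B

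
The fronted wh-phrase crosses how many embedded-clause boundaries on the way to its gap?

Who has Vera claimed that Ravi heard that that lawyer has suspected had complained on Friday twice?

3

"who" is extracted from the subject of "complained".
Boundaries crossed, outermost first: [that], [that], [Ø] — 3 in total.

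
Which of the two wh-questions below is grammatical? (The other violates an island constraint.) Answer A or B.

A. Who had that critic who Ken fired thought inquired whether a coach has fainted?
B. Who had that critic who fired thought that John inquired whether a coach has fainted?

In B, the wh-phrase is extracted from inside a complex-NP island (relative clause) (introduced by "who"), which blocks movement.
In A, the extraction path crosses only that-complement boundaries, which are transparent.
So A is grammatical.

A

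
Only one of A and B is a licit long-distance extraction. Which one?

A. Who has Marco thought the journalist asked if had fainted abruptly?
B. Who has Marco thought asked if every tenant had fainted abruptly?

In A, the wh-phrase is extracted from inside a wh-island (introduced by "if"), which blocks movement.
In B, the extraction path crosses only that-complement boundaries, which are transparent.
So B is grammatical.

B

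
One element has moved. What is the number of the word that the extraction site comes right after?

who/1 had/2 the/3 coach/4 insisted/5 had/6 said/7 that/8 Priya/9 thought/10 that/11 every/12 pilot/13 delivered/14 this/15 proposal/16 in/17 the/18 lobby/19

The displaced element is "who" (word 1).
It is linked across 1 clause boundary (Ø).
It functions as the subject of "said", so the gap sits immediately after word 5 ("insisted").
Base order: The coach had insisted that who had said that Priya thought that every pilot delivered this proposal in the lobby.

5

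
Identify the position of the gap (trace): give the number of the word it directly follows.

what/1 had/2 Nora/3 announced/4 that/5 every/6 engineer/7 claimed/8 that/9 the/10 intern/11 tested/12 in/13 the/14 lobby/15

12

The displaced element is "what" (word 1).
It is linked across 2 clause boundaries (that → that).
It functions as the direct object of "tested", so the gap sits immediately after word 12 ("tested").
Base order: Nora had announced that every engineer claimed that the intern tested what in the lobby.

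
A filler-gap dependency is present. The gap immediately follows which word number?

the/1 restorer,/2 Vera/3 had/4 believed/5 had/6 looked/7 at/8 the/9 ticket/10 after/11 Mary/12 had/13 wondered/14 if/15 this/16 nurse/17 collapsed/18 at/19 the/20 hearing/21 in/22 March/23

5

The displaced element is "the restorer" (word 2).
It is linked across 1 clause boundary (Ø).
It functions as the subject of "looked", so the gap sits immediately after word 5 ("believed").
Base order: Vera had believed that the restorer had looked at the ticket after Mary had wondered if this nurse collapsed at the hearing in March.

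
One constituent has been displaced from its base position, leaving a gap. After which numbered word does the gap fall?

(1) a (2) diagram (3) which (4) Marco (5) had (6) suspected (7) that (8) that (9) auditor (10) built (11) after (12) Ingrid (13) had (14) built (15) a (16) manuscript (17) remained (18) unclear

10

The displaced element is "a diagram" (word 2).
It is linked across 1 clause boundary (that).
It functions as the direct object of "built", so the gap sits immediately after word 10 ("built").
Base order: Marco had suspected that that auditor built a diagram after Ingrid had built a manuscript.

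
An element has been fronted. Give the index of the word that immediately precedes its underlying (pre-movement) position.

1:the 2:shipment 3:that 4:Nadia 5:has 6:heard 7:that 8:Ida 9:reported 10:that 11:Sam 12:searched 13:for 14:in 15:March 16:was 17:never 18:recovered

The displaced element is "the shipment" (word 2).
It is linked across 2 clause boundaries (that → that).
It functions as the object of the preposition "for" of "searched", so the gap sits immediately after word 13 ("for").
Base order: Nadia has heard that Ida reported that Sam searched for the shipment in March.

13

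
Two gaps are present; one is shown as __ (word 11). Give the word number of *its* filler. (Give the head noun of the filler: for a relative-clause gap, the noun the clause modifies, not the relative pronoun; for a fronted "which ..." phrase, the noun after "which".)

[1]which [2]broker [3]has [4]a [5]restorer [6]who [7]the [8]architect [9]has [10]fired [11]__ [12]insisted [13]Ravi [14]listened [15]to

The marked gap is inside the relative clause, the direct object of "fired".
Its filler is the head noun "restorer" (via "who"), at word 5.
(The other dependency links word 2 to a gap after word 15.)

5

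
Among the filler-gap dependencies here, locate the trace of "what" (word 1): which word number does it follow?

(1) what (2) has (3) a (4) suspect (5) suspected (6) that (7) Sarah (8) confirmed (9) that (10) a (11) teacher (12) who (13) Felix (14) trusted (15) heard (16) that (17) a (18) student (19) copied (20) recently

19

The displaced element is "what" (word 1).
It is linked across 3 clause boundaries (that → that → that).
It functions as the direct object of "copied", so the gap sits immediately after word 19 ("copied").
Base order: A suspect has suspected that Sarah confirmed that a teacher who Felix trusted heard that a student copied what recently.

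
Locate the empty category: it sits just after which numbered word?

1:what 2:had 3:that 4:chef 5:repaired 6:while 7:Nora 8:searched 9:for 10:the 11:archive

The displaced element is "what" (word 1).
It functions as the direct object of "repaired", so the gap sits immediately after word 5 ("repaired").
Base order: That chef had repaired what while Nora searched for the archive.

5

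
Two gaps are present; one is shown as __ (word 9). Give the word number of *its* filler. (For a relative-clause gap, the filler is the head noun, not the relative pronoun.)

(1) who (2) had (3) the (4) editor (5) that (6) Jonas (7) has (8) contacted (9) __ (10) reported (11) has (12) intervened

The marked gap is inside the relative clause, the direct object of "contacted".
Its filler is the head noun "editor" (via "that"), at word 4.
(The other dependency links word 1 to a gap after word 10.)

4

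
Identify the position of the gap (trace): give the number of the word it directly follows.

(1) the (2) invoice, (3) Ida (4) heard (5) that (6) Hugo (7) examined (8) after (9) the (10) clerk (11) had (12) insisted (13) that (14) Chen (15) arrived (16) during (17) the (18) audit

The displaced element is "the invoice" (word 2).
It is linked across 1 clause boundary (that).
It functions as the direct object of "examined", so the gap sits immediately after word 7 ("examined").
Base order: Ida heard that Hugo examined the invoice after the clerk had insisted that Chen arrived during the audit.

7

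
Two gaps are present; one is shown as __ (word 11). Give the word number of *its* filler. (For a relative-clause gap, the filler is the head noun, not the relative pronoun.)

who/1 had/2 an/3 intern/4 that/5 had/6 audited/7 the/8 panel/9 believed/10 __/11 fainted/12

The marked gap is the subject of "fainted".
Its filler is the fronted wh-phrase "who", at word 1.
(The other dependency links word 4 to a gap after word 5.)

1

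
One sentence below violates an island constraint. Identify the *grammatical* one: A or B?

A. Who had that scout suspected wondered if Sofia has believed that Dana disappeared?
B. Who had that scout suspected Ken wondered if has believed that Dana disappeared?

In B, the wh-phrase is extracted from inside a wh-island (introduced by "if"), which blocks movement.
In A, the extraction path crosses only that-complement boundaries, which are transparent.
So A is grammatical.

A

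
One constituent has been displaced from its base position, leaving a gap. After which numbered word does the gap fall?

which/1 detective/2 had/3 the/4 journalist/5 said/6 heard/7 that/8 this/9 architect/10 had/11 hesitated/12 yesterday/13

6

The displaced element is "which detective" (word 2).
It is linked across 1 clause boundary (Ø).
It functions as the subject of "heard", so the gap sits immediately after word 6 ("said").
Base order: The journalist had said which detective heard that this architect had hesitated yesterday.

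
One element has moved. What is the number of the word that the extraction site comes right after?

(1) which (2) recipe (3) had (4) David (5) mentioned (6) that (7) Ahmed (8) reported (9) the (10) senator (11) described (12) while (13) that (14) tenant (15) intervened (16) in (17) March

The displaced element is "which recipe" (word 2).
It is linked across 2 clause boundaries (that → Ø).
It functions as the direct object of "described", so the gap sits immediately after word 11 ("described").
Base order: David had mentioned that Ahmed reported the senator described which recipe while that tenant intervened in March.

11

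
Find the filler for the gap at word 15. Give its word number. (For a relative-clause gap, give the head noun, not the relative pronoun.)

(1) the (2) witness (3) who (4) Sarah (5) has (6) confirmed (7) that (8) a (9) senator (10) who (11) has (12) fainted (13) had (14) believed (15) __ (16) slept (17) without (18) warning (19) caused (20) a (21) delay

2

The gap at 15 is the subject of "slept", inside a relative clause.
The relative pronoun is "who" (word 3); it is bound by the head noun immediately before it.
Its filler is the head noun "witness", at word 2.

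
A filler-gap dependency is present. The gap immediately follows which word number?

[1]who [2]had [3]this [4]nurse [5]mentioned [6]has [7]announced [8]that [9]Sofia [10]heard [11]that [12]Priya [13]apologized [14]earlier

5

The displaced element is "who" (word 1).
It is linked across 1 clause boundary (Ø).
It functions as the subject of "announced", so the gap sits immediately after word 5 ("mentioned").
Base order: This nurse had mentioned that who has announced that Sofia heard that Priya apologized earlier.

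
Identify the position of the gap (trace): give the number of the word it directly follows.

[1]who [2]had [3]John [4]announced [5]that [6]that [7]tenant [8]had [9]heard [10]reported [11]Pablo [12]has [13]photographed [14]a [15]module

9

The displaced element is "who" (word 1).
It is linked across 2 clause boundaries (that → Ø).
It functions as the subject of "reported", so the gap sits immediately after word 9 ("heard").
Base order: John had announced that that tenant had heard that who reported Pablo has photographed a module.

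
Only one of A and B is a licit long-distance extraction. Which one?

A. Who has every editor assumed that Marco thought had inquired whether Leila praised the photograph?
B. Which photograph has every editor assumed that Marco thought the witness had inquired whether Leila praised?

A

In B, the wh-phrase is extracted from inside a wh-island (introduced by "whether"), which blocks movement.
In A, the extraction path crosses only that-complement boundaries, which are transparent.
So A is grammatical.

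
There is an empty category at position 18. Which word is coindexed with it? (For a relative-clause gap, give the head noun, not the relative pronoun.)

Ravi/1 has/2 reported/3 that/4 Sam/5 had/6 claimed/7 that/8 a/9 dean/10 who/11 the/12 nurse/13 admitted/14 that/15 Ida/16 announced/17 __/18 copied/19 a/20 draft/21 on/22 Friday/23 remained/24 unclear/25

10

The gap at 18 is the subject of "copied", inside a relative clause.
The relative pronoun is "who" (word 11); it is bound by the head noun immediately before it.
Its filler is the head noun "dean", at word 10.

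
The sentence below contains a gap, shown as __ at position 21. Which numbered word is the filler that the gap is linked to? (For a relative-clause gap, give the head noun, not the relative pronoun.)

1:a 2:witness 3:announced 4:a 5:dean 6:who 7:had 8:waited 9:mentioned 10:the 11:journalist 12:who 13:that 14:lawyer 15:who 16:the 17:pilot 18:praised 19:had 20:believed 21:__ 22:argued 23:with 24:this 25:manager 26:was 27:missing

The gap at 21 is the subject of "argued", inside a relative clause.
The relative pronoun is "who" (word 12); it is bound by the head noun immediately before it.
Its filler is the head noun "journalist", at word 11.

11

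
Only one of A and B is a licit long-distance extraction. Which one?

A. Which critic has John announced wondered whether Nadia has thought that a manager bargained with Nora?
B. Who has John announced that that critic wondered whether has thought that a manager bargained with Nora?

A

In B, the wh-phrase is extracted from inside a wh-island (introduced by "whether"), which blocks movement.
In A, the extraction path crosses only that-complement boundaries, which are transparent.
So A is grammatical.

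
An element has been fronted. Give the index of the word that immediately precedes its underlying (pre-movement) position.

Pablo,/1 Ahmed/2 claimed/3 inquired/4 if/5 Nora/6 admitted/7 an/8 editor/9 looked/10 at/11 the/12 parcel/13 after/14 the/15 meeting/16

The displaced element is "Pablo" (word 1).
It is linked across 1 clause boundary (Ø).
It functions as the subject of "inquired", so the gap sits immediately after word 3 ("claimed").
Base order: Ahmed claimed that Pablo inquired if Nora admitted an editor looked at the parcel after the meeting.

3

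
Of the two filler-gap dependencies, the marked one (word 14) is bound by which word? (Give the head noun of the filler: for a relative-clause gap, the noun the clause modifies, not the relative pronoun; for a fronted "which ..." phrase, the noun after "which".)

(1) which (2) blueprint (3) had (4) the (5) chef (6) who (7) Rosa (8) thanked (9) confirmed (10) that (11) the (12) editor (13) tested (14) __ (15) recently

The marked gap is the direct object of "tested".
Its filler is the fronted wh-phrase "which blueprint", at word 2.
(The other dependency links word 5 to a gap after word 8.)

2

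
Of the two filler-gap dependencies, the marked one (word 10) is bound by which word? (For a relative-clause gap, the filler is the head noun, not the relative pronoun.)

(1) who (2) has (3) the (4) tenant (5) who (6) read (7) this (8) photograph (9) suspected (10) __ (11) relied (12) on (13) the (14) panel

The marked gap is the subject of "relied".
Its filler is the fronted wh-phrase "who", at word 1.
(The other dependency links word 4 to a gap after word 5.)

1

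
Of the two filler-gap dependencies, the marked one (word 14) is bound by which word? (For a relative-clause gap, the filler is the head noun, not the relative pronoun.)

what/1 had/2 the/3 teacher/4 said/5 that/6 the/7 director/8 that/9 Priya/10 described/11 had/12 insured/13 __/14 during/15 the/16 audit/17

The marked gap is the direct object of "insured".
Its filler is the fronted wh-phrase "what", at word 1.
(The other dependency links word 8 to a gap after word 11.)

1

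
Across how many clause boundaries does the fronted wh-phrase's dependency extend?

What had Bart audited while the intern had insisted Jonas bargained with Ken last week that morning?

0

"what" originates inside the matrix clause — no clause boundary is crossed.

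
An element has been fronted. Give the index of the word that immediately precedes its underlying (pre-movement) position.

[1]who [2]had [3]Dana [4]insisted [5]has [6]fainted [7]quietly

4

The displaced element is "who" (word 1).
It is linked across 1 clause boundary (Ø).
It functions as the subject of "fainted", so the gap sits immediately after word 4 ("insisted").
Base order: Dana had insisted that who has fainted quietly.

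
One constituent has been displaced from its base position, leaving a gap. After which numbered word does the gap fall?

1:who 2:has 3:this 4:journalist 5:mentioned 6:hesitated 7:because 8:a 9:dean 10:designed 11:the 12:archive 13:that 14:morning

The displaced element is "who" (word 1).
It is linked across 1 clause boundary (Ø).
It functions as the subject of "hesitated", so the gap sits immediately after word 5 ("mentioned").
Base order: This journalist has mentioned that who hesitated because a dean designed the archive that morning.

5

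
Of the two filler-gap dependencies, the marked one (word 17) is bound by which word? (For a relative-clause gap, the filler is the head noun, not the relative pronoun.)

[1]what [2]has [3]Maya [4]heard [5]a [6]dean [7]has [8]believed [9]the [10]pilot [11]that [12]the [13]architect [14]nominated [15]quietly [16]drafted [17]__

The marked gap is the direct object of "drafted".
Its filler is the fronted wh-phrase "what", at word 1.
(The other dependency links word 10 to a gap after word 14.)

1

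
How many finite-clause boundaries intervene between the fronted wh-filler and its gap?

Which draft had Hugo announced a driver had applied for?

1

"which draft" is extracted from the PP object of "applied".
Boundaries crossed, outermost first: [Ø] — 1 in total.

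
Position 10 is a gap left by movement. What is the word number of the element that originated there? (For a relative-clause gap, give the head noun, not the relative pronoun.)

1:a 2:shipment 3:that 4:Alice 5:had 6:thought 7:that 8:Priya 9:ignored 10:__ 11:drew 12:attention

The gap at 10 is the object of "ignored", inside a relative clause.
The relative pronoun is "that" (word 3); it is bound by the head noun immediately before it.
Its filler is the head noun "shipment", at word 2.

2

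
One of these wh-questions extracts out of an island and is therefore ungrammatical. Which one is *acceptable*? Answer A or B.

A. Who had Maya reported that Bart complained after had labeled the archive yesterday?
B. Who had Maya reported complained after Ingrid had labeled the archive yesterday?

In A, the wh-phrase is extracted from inside an adjunct island (introduced by "after"), which blocks movement.
In B, the extraction path crosses only that-complement boundaries, which are transparent.
So B is grammatical.

B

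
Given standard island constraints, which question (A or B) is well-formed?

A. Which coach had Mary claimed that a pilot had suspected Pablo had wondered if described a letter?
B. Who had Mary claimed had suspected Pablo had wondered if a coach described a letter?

In A, the wh-phrase is extracted from inside a wh-island (introduced by "if"), which blocks movement.
In B, the extraction path crosses only that-complement boundaries, which are transparent.
So B is grammatical.

B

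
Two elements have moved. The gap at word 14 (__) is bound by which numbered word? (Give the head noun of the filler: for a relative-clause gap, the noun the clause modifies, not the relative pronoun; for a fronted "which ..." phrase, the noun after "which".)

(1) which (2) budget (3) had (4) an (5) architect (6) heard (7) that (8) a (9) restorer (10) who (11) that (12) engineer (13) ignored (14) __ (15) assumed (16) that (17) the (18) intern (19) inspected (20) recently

The marked gap is inside the relative clause, the direct object of "ignored".
Its filler is the head noun "restorer" (via "who"), at word 9.
(The other dependency links word 2 to a gap after word 19.)

9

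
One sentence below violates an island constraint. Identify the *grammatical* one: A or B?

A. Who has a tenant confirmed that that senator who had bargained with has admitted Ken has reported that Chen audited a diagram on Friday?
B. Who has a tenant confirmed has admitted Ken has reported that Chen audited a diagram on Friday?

B

In A, the wh-phrase is extracted from inside a complex-NP island (relative clause) (introduced by "who"), which blocks movement.
In B, the extraction path crosses only that-complement boundaries, which are transparent.
So B is grammatical.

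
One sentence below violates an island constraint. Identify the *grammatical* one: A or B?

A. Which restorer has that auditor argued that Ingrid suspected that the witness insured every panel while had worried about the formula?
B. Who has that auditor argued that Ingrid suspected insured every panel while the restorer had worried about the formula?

In A, the wh-phrase is extracted from inside an adjunct island (introduced by "while"), which blocks movement.
In B, the extraction path crosses only that-complement boundaries, which are transparent.
So B is grammatical.

B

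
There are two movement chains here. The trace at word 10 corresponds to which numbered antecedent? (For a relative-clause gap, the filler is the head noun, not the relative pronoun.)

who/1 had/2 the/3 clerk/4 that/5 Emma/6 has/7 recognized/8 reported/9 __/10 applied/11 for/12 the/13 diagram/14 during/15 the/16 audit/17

1

The marked gap is the subject of "applied".
Its filler is the fronted wh-phrase "who", at word 1.
(The other dependency links word 4 to a gap after word 8.)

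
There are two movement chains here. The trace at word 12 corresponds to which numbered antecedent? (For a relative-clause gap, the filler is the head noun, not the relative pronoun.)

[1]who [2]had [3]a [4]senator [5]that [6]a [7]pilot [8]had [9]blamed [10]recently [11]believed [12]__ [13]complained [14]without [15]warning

The marked gap is the subject of "complained".
Its filler is the fronted wh-phrase "who", at word 1.
(The other dependency links word 4 to a gap after word 9.)

1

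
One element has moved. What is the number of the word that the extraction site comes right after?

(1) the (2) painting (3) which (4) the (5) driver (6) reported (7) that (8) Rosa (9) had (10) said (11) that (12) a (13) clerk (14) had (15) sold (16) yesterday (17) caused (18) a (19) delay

15

The displaced element is "the painting" (word 2).
It is linked across 2 clause boundaries (that → that).
It functions as the direct object of "sold", so the gap sits immediately after word 15 ("sold").
Base order: The driver reported that Rosa had said that a clerk had sold the painting yesterday.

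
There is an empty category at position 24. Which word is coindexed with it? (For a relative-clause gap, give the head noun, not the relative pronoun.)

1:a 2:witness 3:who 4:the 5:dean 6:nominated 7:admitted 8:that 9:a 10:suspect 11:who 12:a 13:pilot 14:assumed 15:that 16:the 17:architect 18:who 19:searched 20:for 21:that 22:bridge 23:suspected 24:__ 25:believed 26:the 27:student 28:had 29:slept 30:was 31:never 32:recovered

The gap at 24 is the subject of "believed", inside a relative clause.
The relative pronoun is "who" (word 11); it is bound by the head noun immediately before it.
Its filler is the head noun "suspect", at word 10.

10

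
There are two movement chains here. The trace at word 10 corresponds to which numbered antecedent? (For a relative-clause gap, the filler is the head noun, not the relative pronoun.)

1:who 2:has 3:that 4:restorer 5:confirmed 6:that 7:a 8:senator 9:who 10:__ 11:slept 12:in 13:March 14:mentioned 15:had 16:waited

The marked gap is inside the relative clause, the subject of "slept".
Its filler is the head noun "senator" (via "who"), at word 8.
(The other dependency links word 1 to a gap after word 14.)

8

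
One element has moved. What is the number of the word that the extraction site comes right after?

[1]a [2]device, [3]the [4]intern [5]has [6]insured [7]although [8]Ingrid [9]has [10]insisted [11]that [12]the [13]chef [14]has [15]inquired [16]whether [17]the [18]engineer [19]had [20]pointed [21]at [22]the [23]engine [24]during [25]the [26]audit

The displaced element is "a device" (word 2).
It functions as the direct object of "insured", so the gap sits immediately after word 6 ("insured").
Base order: The intern has insured a device although Ingrid has insisted that the chef has inquired whether the engineer had pointed at the engine during the audit.

6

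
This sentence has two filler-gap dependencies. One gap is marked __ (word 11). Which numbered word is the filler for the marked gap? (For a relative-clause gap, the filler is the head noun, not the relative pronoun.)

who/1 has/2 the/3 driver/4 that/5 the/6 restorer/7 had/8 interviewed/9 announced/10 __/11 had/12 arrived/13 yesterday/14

1

The marked gap is the subject of "arrived".
Its filler is the fronted wh-phrase "who", at word 1.
(The other dependency links word 4 to a gap after word 9.)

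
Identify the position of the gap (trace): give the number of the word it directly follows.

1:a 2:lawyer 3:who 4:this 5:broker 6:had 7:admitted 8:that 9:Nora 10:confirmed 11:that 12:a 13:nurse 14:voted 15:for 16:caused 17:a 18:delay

The displaced element is "a lawyer" (word 2).
It is linked across 2 clause boundaries (that → that).
It functions as the object of the preposition "for" of "voted", so the gap sits immediately after word 15 ("for").
Base order: This broker had admitted that Nora confirmed that a nurse voted for a lawyer.

15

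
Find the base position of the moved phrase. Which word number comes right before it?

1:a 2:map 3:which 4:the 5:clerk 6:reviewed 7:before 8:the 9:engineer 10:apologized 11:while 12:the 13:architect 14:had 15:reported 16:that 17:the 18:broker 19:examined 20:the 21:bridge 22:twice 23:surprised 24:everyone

The displaced element is "a map" (word 2).
It functions as the direct object of "reviewed", so the gap sits immediately after word 6 ("reviewed").
Base order: The clerk reviewed a map before the engineer apologized while the architect had reported that the broker examined the bridge twice.

6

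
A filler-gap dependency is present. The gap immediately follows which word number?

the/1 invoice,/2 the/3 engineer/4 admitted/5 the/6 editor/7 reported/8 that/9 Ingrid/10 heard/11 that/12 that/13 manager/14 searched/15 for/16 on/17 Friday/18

The displaced element is "the invoice" (word 2).
It is linked across 3 clause boundaries (Ø → that → that).
It functions as the object of the preposition "for" of "searched", so the gap sits immediately after word 16 ("for").
Base order: The engineer admitted the editor reported that Ingrid heard that that manager searched for the invoice on Friday.

16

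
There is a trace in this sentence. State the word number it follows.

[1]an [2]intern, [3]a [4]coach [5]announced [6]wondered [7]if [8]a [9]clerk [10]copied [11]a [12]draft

The displaced element is "an intern" (word 2).
It is linked across 1 clause boundary (Ø).
It functions as the subject of "wondered", so the gap sits immediately after word 5 ("announced").
Base order: A coach announced an intern wondered if a clerk copied a draft.

5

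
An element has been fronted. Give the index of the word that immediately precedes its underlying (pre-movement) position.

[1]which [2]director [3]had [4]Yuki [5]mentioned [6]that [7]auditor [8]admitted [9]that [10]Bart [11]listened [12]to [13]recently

12

The displaced element is "which director" (word 2).
It is linked across 2 clause boundaries (Ø → that).
It functions as the object of the preposition "to" of "listened", so the gap sits immediately after word 12 ("to").
Base order: Yuki had mentioned that auditor admitted that Bart listened to which director recently.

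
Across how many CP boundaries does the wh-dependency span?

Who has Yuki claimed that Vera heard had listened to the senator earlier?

"who" is extracted from the subject of "listened".
Boundaries crossed, outermost first: [that], [Ø] — 2 in total.

2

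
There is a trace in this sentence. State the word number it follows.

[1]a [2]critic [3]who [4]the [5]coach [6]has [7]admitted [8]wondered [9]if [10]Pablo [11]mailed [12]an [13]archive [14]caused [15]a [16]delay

7

The displaced element is "a critic" (word 2).
It is linked across 1 clause boundary (Ø).
It functions as the subject of "wondered", so the gap sits immediately after word 7 ("admitted").
Base order: The coach has admitted that a critic wondered if Pablo mailed an archive.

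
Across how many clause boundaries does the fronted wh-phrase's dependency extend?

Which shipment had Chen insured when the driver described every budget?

"which shipment" originates inside the matrix clause — no clause boundary is crossed.

0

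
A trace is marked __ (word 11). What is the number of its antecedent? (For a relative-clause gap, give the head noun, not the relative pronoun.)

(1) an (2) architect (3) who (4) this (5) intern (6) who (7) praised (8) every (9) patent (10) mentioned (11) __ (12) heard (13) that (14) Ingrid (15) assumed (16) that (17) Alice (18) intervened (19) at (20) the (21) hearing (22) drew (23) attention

The gap at 11 is the subject of "heard", inside a relative clause.
The relative pronoun is "who" (word 3); it is bound by the head noun immediately before it.
Its filler is the head noun "architect", at word 2.

2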